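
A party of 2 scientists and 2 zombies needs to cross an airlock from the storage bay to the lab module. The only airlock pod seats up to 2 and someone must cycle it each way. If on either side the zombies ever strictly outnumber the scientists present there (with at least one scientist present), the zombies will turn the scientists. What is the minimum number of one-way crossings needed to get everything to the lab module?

Counting alone: each trip to the lab module takes at most 2 across and each return brings at least 1 back, so after t trips out (and t−1 returns) at most 2t − (t−1) of the 4 are across; that first reaches 4 at t = 3, so at least 5 crossings are needed.
The plan below uses exactly 5 crossings, so it is optimal:
1. 2 zombies → the lab module.  (the storage bay: 2S 0Z; the lab module: 0S 2Z)
2. 1 zombie ← the storage bay.  (the storage bay: 2S 1Z; the lab module: 0S 1Z)
3. 2 scientists → the lab module.  (the storage bay: 0S 1Z; the lab module: 2S 1Z)
4. 1 zombie ← the storage bay.  (the storage bay: 0S 2Z; the lab module: 2S 0Z)
5. 2 zombies → the lab module.  (the storage bay: 0S 0Z; the lab module: 2S 2Z)

5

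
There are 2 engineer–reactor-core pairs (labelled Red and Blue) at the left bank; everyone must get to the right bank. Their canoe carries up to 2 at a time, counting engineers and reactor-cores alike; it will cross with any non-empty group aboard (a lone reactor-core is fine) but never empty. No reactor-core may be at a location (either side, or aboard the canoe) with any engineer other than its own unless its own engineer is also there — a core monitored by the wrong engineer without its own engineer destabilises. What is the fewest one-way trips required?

Counting alone: each trip to the right bank takes at most 2 across and each return brings at least 1 back, so after t trips out (and t−1 returns) at most 2t − (t−1) of the 4 are across; that first reaches 4 at t = 3, so at least 5 crossings are needed.
The plan below uses exactly 5 crossings, so it is optimal:
1. engineer Red and reactor-core Red cross → the right bank.
2. engineer Red crosses ← the left bank.
3. engineer Blue and engineer Red cross → the right bank.
4. engineer Blue crosses ← the left bank.
5. engineer Blue and reactor-core Blue cross → the right bank.

5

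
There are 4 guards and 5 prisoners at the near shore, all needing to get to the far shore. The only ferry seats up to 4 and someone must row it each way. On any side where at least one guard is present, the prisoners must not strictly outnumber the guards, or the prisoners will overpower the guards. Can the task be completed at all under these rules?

The prisoners already outnumber the guards at the near shore before anyone moves, so the starting position itself is disallowed.

No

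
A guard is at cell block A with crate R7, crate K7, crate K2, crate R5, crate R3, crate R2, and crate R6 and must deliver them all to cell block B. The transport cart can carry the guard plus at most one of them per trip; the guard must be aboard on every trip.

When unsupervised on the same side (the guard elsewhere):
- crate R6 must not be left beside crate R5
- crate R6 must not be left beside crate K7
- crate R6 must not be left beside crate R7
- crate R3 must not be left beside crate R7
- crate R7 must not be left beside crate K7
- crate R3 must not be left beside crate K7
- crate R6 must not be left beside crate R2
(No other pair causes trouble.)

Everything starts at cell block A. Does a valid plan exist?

Whatever the first load, the items left behind include a forbidden pair without the guard. No opening move is safe, so no plan exists.

No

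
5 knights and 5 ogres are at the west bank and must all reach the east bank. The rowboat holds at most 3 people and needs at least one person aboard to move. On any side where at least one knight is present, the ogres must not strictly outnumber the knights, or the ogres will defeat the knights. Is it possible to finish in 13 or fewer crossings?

Yes — this plan uses 11 crossings (≤ 13):
1. 2 ogres → the east bank.  (the west bank: 5K 3O; the east bank: 0K 2O)
2. 1 ogre ← the west bank.  (the west bank: 5K 4O; the east bank: 0K 1O)
3. 3 ogres → the east bank.  (the west bank: 5K 1O; the east bank: 0K 4O)
4. 1 ogre ← the west bank.  (the west bank: 5K 2O; the east bank: 0K 3O)
5. 3 knights → the east bank.  (the west bank: 2K 2O; the east bank: 3K 3O)
6. 1 knight and 1 ogre ← the west bank.  (the west bank: 3K 3O; the east bank: 2K 2O)
7. 3 knights → the east bank.  (the west bank: 0K 3O; the east bank: 5K 2O)
8. 1 ogre ← the west bank.  (the west bank: 0K 4O; the east bank: 5K 1O)
9. 2 ogres → the east bank.  (the west bank: 0K 2O; the east bank: 5K 3O)
10. 1 ogre ← the west bank.  (the west bank: 0K 3O; the east bank: 5K 2O)
11. 3 ogres → the east bank.  (the west bank: 0K 0O; the east bank: 5K 5O)

Yes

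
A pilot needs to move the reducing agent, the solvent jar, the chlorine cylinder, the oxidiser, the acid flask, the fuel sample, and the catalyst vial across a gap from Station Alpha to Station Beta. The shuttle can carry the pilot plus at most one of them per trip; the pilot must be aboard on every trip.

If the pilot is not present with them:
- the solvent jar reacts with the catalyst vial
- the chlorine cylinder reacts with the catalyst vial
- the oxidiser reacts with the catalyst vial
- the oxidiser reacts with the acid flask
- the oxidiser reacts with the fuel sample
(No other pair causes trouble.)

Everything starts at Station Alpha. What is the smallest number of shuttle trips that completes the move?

Whatever the first load, the items left behind include a forbidden pair without the pilot. No opening move is safe, so no plan exists.

impossible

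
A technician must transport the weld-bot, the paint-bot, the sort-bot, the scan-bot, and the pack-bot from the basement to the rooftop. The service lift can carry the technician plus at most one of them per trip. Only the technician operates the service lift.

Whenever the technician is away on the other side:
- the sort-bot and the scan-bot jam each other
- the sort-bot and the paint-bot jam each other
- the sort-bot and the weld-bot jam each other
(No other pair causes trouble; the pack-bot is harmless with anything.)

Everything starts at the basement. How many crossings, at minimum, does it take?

impossible

Following every safe sequence of crossings from the start, the most of the 5 that can be at the rooftop as the service lift arrives there on crossings 1, 3, 5 is 1, 2, 3 respectively; the best ever achieved is 3 of 5.
From crossing 7 on, no configuration arises that was not already reachable earlier: only 18 distinct safe configurations (who is on which side, and where the service lift is) can ever be reached, none of them has everyone across, and every continuation just revisits them. So no valid plan exists.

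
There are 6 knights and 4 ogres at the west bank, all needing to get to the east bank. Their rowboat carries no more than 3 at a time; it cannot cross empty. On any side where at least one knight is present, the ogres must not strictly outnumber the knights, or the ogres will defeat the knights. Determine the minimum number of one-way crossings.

9

Counting alone: each trip to the east bank takes at most 3 across and each return brings at least 1 back, so after t trips out (and t−1 returns) at most 3t − (t−1) of the 10 are across; that first reaches 10 at t = 5, so at least 9 crossings are needed.
The plan below uses exactly 9 crossings, so it is optimal:
1. 2 ogres → the east bank.  (the west bank: 6K 2O; the east bank: 0K 2O)
2. 1 ogre ← the west bank.  (the west bank: 6K 3O; the east bank: 0K 1O)
3. 3 ogres → the east bank.  (the west bank: 6K 0O; the east bank: 0K 4O)
4. 1 ogre ← the west bank.  (the west bank: 6K 1O; the east bank: 0K 3O)
5. 3 knights → the east bank.  (the west bank: 3K 1O; the east bank: 3K 3O)
6. 1 ogre ← the west bank.  (the west bank: 3K 2O; the east bank: 3K 2O)
7. 1 knight and 2 ogres → the east bank.  (the west bank: 2K 0O; the east bank: 4K 4O)
8. 1 ogre ← the west bank.  (the west bank: 2K 1O; the east bank: 4K 3O)
9. 2 knights and 1 ogre → the east bank.  (the west bank: 0K 0O; the east bank: 6K 4O)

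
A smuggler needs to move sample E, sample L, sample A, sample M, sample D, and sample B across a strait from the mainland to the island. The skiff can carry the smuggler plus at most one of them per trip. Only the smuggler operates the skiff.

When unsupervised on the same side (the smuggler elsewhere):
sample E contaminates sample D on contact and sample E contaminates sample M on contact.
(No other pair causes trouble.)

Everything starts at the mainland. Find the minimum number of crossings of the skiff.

Counting alone: the smuggler can take at most 1 across per trip to the island, so moving all 6 needs at least 6 loaded trips out, with a return between consecutive ones — at least 11 crossings.
The safety rule pushes this higher. Following every safe sequence of crossings, the most of the 6 that can be at the island as the skiff arrives there on crossing 11 is 5 — never all 6.
So no plan with fewer than 13 crossings exists, and this one achieves 13:
1. Smuggler goes to the island with sample E.  [the mainland: sample A, sample B, sample D, sample L, sample M | the island: sample E]
2. Smuggler goes back to the mainland alone.  [the mainland: sample A, sample B, sample D, sample L, sample M | the island: sample E]
3. Smuggler goes to the island with sample L.  [the mainland: sample A, sample B, sample D, sample M | the island: sample E, sample L]
4. Smuggler goes back to the mainland alone.  [the mainland: sample A, sample B, sample D, sample M | the island: sample E, sample L]
5. Smuggler goes to the island with sample A.  [the mainland: sample B, sample D, sample M | the island: sample A, sample E, sample L]
6. Smuggler goes back to the mainland alone.  [the mainland: sample B, sample D, sample M | the island: sample A, sample E, sample L]
7. Smuggler goes to the island with sample M.  [the mainland: sample B, sample D | the island: sample A, sample E, sample L, sample M]
8. Smuggler goes back to the mainland with sample E.  [the mainland: sample B, sample D, sample E | the island: sample A, sample L, sample M]
9. Smuggler goes to the island with sample D.  [the mainland: sample B, sample E | the island: sample A, sample D, sample L, sample M]
10. Smuggler goes back to the mainland alone.  [the mainland: sample B, sample E | the island: sample A, sample D, sample L, sample M]
11. Smuggler goes to the island with sample B.  [the mainland: sample E | the island: sample A, sample B, sample D, sample L, sample M]
12. Smuggler goes back to the mainland alone.  [the mainland: sample E | the island: sample A, sample B, sample D, sample L, sample M]
13. Smuggler goes to the island with sample E.  [the mainland: — | the island: sample A, sample B, sample D, sample E, sample L, sample M]

13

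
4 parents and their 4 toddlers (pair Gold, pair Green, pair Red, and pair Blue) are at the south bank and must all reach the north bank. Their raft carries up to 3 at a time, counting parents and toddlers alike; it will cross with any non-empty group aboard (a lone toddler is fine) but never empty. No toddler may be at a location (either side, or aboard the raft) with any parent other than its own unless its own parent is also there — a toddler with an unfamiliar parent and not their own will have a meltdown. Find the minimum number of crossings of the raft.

Counting alone: each trip to the north bank takes at most 3 across and each return brings at least 1 back, so after t trips out (and t−1 returns) at most 3t − (t−1) of the 8 are across; that first reaches 8 at t = 4, so at least 7 crossings are needed.
The safety rule pushes this higher. Following every safe sequence of crossings, the most of the 8 that can be at the north bank as the raft arrives there on crossing 7 is 7 — never all 8.
So no plan with fewer than 9 crossings exists, and this one achieves 9:
1. parent Gold and toddler Gold cross → the north bank.
2. parent Gold crosses ← the south bank.
3. parent Gold, parent Green, and toddler Green cross → the north bank.
4. parent Gold and toddler Gold cross ← the south bank.
5. parent Blue, parent Gold, and parent Red cross → the north bank.
6. toddler Green crosses ← the south bank.
7. toddler Gold and toddler Green cross → the north bank.
8. toddler Gold crosses ← the south bank.
9. toddler Blue, toddler Gold, and toddler Red cross → the north bank.

9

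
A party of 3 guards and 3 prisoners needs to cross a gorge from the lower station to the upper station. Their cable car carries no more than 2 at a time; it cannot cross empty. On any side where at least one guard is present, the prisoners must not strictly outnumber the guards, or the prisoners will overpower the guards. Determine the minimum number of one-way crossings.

Counting alone: each trip to the upper station takes at most 2 across and each return brings at least 1 back, so after t trips out (and t−1 returns) at most 2t − (t−1) of the 6 are across; that first reaches 6 at t = 5, so at least 9 crossings are needed.
The safety rule pushes this higher. Following every safe sequence of crossings, the most of the 6 that can be at the upper station as the cable car arrives there on crossing 9 is 5 — never all 6.
So no plan with fewer than 11 crossings exists, and this one achieves 11:
1. 2 prisoners → the upper station.  (the lower station: 3G 1P; the upper station: 0G 2P)
2. 1 prisoner ← the lower station.  (the lower station: 3G 2P; the upper station: 0G 1P)
3. 2 prisoners → the upper station.  (the lower station: 3G 0P; the upper station: 0G 3P)
4. 1 prisoner ← the lower station.  (the lower station: 3G 1P; the upper station: 0G 2P)
5. 2 guards → the upper station.  (the lower station: 1G 1P; the upper station: 2G 2P)
6. 1 guard and 1 prisoner ← the lower station.  (the lower station: 2G 2P; the upper station: 1G 1P)
7. 2 guards → the upper station.  (the lower station: 0G 2P; the upper station: 3G 1P)
8. 1 prisoner ← the lower station.  (the lower station: 0G 3P; the upper station: 3G 0P)
9. 2 prisoners → the upper station.  (the lower station: 0G 1P; the upper station: 3G 2P)
10. 1 prisoner ← the lower station.  (the lower station: 0G 2P; the upper station: 3G 1P)
11. 2 prisoners → the upper station.  (the lower station: 0G 0P; the upper station: 3G 3P)

11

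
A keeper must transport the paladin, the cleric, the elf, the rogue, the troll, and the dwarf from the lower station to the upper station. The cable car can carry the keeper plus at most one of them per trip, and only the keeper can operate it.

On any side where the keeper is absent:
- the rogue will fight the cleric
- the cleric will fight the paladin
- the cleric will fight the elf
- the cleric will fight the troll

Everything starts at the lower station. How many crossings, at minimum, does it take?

impossible

Following every safe sequence of crossings from the start, the most of the 6 that can be at the upper station as the cable car arrives there on crossings 1, 3, 5 is 1, 2, 3 respectively; the best ever achieved is 3 of 6.
From crossing 7 on, no configuration arises that was not already reachable earlier: only 22 distinct safe configurations (who is on which side, and where the cable car is) can ever be reached, none of them has everyone across, and every continuation just revisits them. So no valid plan exists.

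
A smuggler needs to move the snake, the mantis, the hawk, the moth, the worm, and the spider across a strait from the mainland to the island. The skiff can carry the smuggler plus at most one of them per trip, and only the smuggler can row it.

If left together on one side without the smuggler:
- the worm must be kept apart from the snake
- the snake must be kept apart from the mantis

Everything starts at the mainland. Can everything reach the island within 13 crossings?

Yes — this plan uses 13 crossings (≤ 13):
1. Smuggler goes to the island with the snake.
2. Smuggler goes back to the mainland alone.
3. Smuggler goes to the island with the mantis.
4. Smuggler goes back to the mainland with the snake.
5. Smuggler goes to the island with the worm.
6. Smuggler goes back to the mainland alone.
7. Smuggler goes to the island with the hawk.
8. Smuggler goes back to the mainland alone.
9. Smuggler goes to the island with the moth.
10. Smuggler goes back to the mainland alone.
11. Smuggler goes to the island with the spider.
12. Smuggler goes back to the mainland alone.
13. Smuggler goes to the island with the snake.

Yes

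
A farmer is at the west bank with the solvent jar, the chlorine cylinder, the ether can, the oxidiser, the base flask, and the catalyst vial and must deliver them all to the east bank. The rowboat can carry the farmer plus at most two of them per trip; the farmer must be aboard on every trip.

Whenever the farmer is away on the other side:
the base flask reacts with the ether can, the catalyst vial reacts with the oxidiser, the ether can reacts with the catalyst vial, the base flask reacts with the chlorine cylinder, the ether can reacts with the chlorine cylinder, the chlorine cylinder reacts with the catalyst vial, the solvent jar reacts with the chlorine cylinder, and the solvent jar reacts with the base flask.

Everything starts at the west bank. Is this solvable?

Whatever the first load, the items left behind include a forbidden pair without the farmer. No opening move is safe, so no plan exists.

No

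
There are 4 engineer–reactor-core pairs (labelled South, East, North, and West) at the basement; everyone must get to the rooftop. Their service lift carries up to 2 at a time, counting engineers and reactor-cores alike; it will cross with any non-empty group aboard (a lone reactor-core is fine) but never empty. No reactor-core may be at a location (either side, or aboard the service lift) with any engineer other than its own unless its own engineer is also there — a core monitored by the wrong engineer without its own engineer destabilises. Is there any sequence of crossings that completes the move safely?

Following every safe sequence of crossings from the start, the most of the 8 that can be at the rooftop as the service lift arrives there on crossings 1, 3, 5 is 2, 3, 4 respectively; the best ever achieved is 4 of 8.
From crossing 7 on, no configuration arises that was not already reachable earlier: only 44 distinct safe configurations (who is on which side, and where the service lift is) can ever be reached, none of them has everyone across, and every continuation just revisits them. So no valid plan exists.

No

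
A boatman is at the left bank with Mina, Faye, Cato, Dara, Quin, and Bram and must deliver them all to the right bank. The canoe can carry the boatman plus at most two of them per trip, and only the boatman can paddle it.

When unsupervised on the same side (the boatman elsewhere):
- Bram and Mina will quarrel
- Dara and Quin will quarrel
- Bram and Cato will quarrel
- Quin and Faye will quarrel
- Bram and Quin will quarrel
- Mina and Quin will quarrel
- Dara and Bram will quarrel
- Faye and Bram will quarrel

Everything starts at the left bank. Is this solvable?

No

Following every safe sequence of crossings from the start, the most of the 6 that can be at the right bank as the canoe arrives there on crossings 1, 3, 5 is 2, 3, 4 respectively; the best ever achieved is 4 of 6.
From crossing 7 on, no configuration arises that was not already reachable earlier: only 19 distinct safe configurations (who is on which side, and where the canoe is) can ever be reached, none of them has everyone across, and every continuation just revisits them. So no valid plan exists.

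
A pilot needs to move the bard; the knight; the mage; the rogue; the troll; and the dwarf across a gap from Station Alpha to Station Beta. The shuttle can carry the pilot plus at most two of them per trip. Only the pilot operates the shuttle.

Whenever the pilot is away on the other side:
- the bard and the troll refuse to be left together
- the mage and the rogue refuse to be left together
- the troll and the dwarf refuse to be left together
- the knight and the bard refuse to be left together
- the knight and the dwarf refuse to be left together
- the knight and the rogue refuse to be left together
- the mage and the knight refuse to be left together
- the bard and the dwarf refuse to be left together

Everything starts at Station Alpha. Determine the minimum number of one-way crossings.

Whatever the first load, the items left behind include a forbidden pair without the pilot. No opening move is safe, so no plan exists.

impossible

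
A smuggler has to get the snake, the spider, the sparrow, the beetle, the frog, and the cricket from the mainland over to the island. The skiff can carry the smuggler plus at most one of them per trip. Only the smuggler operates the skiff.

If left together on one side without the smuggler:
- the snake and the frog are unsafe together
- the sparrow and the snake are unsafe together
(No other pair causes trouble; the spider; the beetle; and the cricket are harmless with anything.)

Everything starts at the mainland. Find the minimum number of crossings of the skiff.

Counting alone: the smuggler can take at most 1 across per trip to the island, so moving all 6 needs at least 6 loaded trips out, with a return between consecutive ones — at least 11 crossings.
The safety rule pushes this higher. Following every safe sequence of crossings, the most of the 6 that can be at the island as the skiff arrives there on crossing 11 is 5 — never all 6.
So no plan with fewer than 13 crossings exists, and this one achieves 13:
1. Smuggler goes to the island with the snake.  [the mainland: the beetle, the cricket, the frog, the sparrow, the spider | the island: the snake]
2. Smuggler goes back to the mainland alone.  [the mainland: the beetle, the cricket, the frog, the sparrow, the spider | the island: the snake]
3. Smuggler goes to the island with the spider.  [the mainland: the beetle, the cricket, the frog, the sparrow | the island: the snake, the spider]
4. Smuggler goes back to the mainland alone.  [the mainland: the beetle, the cricket, the frog, the sparrow | the island: the snake, the spider]
5. Smuggler goes to the island with the sparrow.  [the mainland: the beetle, the cricket, the frog | the island: the snake, the sparrow, the spider]
6. Smuggler goes back to the mainland with the snake.  [the mainland: the beetle, the cricket, the frog, the snake | the island: the sparrow, the spider]
7. Smuggler goes to the island with the frog.  [the mainland: the beetle, the cricket, the snake | the island: the frog, the sparrow, the spider]
8. Smuggler goes back to the mainland alone.  [the mainland: the beetle, the cricket, the snake | the island: the frog, the sparrow, the spider]
9. Smuggler goes to the island with the beetle.  [the mainland: the cricket, the snake | the island: the beetle, the frog, the sparrow, the spider]
10. Smuggler goes back to the mainland alone.  [the mainland: the cricket, the snake | the island: the beetle, the frog, the sparrow, the spider]
11. Smuggler goes to the island with the cricket.  [the mainland: the snake | the island: the beetle, the cricket, the frog, the sparrow, the spider]
12. Smuggler goes back to the mainland alone.  [the mainland: the snake | the island: the beetle, the cricket, the frog, the sparrow, the spider]
13. Smuggler goes to the island with the snake.  [the mainland: — | the island: the beetle, the cricket, the frog, the snake, the sparrow, the spider]

13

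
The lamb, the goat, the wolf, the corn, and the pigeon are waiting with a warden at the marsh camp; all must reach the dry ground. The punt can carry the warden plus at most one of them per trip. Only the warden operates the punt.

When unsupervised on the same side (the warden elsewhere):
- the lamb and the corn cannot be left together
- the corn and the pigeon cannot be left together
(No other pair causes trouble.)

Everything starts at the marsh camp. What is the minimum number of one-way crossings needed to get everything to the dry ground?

11

Counting alone: the warden can take at most 1 across per trip to the dry ground, so moving all 5 needs at least 5 loaded trips out, with a return between consecutive ones — at least 9 crossings.
The safety rule pushes this higher. Following every safe sequence of crossings, the most of the 5 that can be at the dry ground as the punt arrives there on crossing 9 is 4 — never all 5.
So no plan with fewer than 11 crossings exists, and this one achieves 11:
1. Warden goes to the dry ground with the corn.
2. Warden goes back to the marsh camp alone.
3. Warden goes to the dry ground with the lamb.
4. Warden goes back to the marsh camp with the corn.
5. Warden goes to the dry ground with the pigeon.
6. Warden goes back to the marsh camp alone.
7. Warden goes to the dry ground with the goat.
8. Warden goes back to the marsh camp alone.
9. Warden goes to the dry ground with the wolf.
10. Warden goes back to the marsh camp alone.
11. Warden goes to the dry ground with the corn.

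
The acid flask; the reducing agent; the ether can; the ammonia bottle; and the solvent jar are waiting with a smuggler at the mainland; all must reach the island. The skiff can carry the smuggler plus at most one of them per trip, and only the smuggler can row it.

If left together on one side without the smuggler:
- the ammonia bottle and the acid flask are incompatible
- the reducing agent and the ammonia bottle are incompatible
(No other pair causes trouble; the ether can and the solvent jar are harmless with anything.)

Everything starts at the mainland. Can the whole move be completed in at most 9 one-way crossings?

Counting alone: the smuggler can take at most 1 across per trip to the island, so moving all 5 needs at least 5 loaded trips out, with a return between consecutive ones — at least 9 crossings.
The safety rule pushes this higher. Following every safe sequence of crossings, the most of the 5 that can be at the island as the skiff arrives there on crossing 9 is 4 — never all 5.
So the move cannot be finished within 9 crossings. (The shortest complete plan takes 11:)
1. Smuggler goes to the island with the ammonia bottle.  [the mainland: the acid flask, the ether can, the reducing agent, the solvent jar | the island: the ammonia bottle]
2. Smuggler goes back to the mainland alone.  [the mainland: the acid flask, the ether can, the reducing agent, the solvent jar | the island: the ammonia bottle]
3. Smuggler goes to the island with the acid flask.  [the mainland: the ether can, the reducing agent, the solvent jar | the island: the acid flask, the ammonia bottle]
4. Smuggler goes back to the mainland with the ammonia bottle.  [the mainland: the ammonia bottle, the ether can, the reducing agent, the solvent jar | the island: the acid flask]
5. Smuggler goes to the island with the reducing agent.  [the mainland: the ammonia bottle, the ether can, the solvent jar | the island: the acid flask, the reducing agent]
6. Smuggler goes back to the mainland alone.  [the mainland: the ammonia bottle, the ether can, the solvent jar | the island: the acid flask, the reducing agent]
7. Smuggler goes to the island with the ether can.  [the mainland: the ammonia bottle, the solvent jar | the island: the acid flask, the ether can, the reducing agent]
8. Smuggler goes back to the mainland alone.  [the mainland: the ammonia bottle, the solvent jar | the island: the acid flask, the ether can, the reducing agent]
9. Smuggler goes to the island with the solvent jar.  [the mainland: the ammonia bottle | the island: the acid flask, the ether can, the reducing agent, the solvent jar]
10. Smuggler goes back to the mainland alone.  [the mainland: the ammonia bottle | the island: the acid flask, the ether can, the reducing agent, the solvent jar]
11. Smuggler goes to the island with the ammonia bottle.  [the mainland: — | the island: the acid flask, the ammonia bottle, the ether can, the reducing agent, the solvent jar]

No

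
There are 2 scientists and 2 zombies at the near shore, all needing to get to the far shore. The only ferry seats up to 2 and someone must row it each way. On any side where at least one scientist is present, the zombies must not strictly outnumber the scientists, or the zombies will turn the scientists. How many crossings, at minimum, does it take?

5

Counting alone: each trip to the far shore takes at most 2 across and each return brings at least 1 back, so after t trips out (and t−1 returns) at most 2t − (t−1) of the 4 are across; that first reaches 4 at t = 3, so at least 5 crossings are needed.
The plan below uses exactly 5 crossings, so it is optimal:
1. 2 zombies → the far shore.  (the near shore: 2S 0Z; the far shore: 0S 2Z)
2. 1 zombie ← the near shore.  (the near shore: 2S 1Z; the far shore: 0S 1Z)
3. 2 scientists → the far shore.  (the near shore: 0S 1Z; the far shore: 2S 1Z)
4. 1 zombie ← the near shore.  (the near shore: 0S 2Z; the far shore: 2S 0Z)
5. 2 zombies → the far shore.  (the near shore: 0S 0Z; the far shore: 2S 2Z)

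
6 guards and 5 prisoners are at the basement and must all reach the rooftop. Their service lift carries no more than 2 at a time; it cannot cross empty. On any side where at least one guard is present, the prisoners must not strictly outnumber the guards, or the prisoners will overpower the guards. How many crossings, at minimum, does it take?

19

Counting alone: each trip to the rooftop takes at most 2 across and each return brings at least 1 back, so after t trips out (and t−1 returns) at most 2t − (t−1) of the 11 are across; that first reaches 11 at t = 10, so at least 19 crossings are needed.
The plan below uses exactly 19 crossings, so it is optimal:
1. 2 prisoners → the rooftop.  (the basement: 6G 3P; the rooftop: 0G 2P)
2. 1 prisoner ← the basement.  (the basement: 6G 4P; the rooftop: 0G 1P)
3. 2 prisoners → the rooftop.  (the basement: 6G 2P; the rooftop: 0G 3P)
4. 1 prisoner ← the basement.  (the basement: 6G 3P; the rooftop: 0G 2P)
5. 2 guards → the rooftop.  (the basement: 4G 3P; the rooftop: 2G 2P)
6. 1 prisoner ← the basement.  (the basement: 4G 4P; the rooftop: 2G 1P)
7. 1 guard and 1 prisoner → the rooftop.  (the basement: 3G 3P; the rooftop: 3G 2P)
8. 1 guard ← the basement.  (the basement: 4G 3P; the rooftop: 2G 2P)
9. 1 guard and 1 prisoner → the rooftop.  (the basement: 3G 2P; the rooftop: 3G 3P)
10. 1 prisoner ← the basement.  (the basement: 3G 3P; the rooftop: 3G 2P)
11. 1 guard and 1 prisoner → the rooftop.  (the basement: 2G 2P; the rooftop: 4G 3P)
12. 1 guard ← the basement.  (the basement: 3G 2P; the rooftop: 3G 3P)
13. 1 guard and 1 prisoner → the rooftop.  (the basement: 2G 1P; the rooftop: 4G 4P)
14. 1 prisoner ← the basement.  (the basement: 2G 2P; the rooftop: 4G 3P)
15. 1 guard and 1 prisoner → the rooftop.  (the basement: 1G 1P; the rooftop: 5G 4P)
16. 1 guard ← the basement.  (the basement: 2G 1P; the rooftop: 4G 4P)
17. 1 guard and 1 prisoner → the rooftop.  (the basement: 1G 0P; the rooftop: 5G 5P)
18. 1 prisoner ← the basement.  (the basement: 1G 1P; the rooftop: 5G 4P)
19. 1 guard and 1 prisoner → the rooftop.  (the basement: 0G 0P; the rooftop: 6G 5P)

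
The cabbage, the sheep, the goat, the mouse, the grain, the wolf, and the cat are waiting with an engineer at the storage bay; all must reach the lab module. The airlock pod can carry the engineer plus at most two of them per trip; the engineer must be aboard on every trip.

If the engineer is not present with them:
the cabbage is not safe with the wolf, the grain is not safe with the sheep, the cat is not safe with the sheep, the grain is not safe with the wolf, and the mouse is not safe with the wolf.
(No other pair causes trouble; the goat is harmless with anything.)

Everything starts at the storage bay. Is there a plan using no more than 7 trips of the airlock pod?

No

Counting alone: the engineer can take at most 2 across per trip to the lab module, so moving all 7 needs at least 4 loaded trips out, with a return between consecutive ones — at least 7 crossings.
The safety rule pushes this higher. Following every safe sequence of crossings, the most of the 7 that can be at the lab module as the airlock pod arrives there on crossing 7 is 6 — never all 7.
So the move cannot be finished within 7 crossings. (The shortest complete plan takes 9:)
1. Engineer goes to the lab module with the sheep and the wolf.
2. Engineer goes back to the storage bay alone.
3. Engineer goes to the lab module with the cabbage.
4. Engineer goes back to the storage bay with the wolf.
5. Engineer goes to the lab module with the grain and the mouse.
6. Engineer goes back to the storage bay with the sheep.
7. Engineer goes to the lab module with the cat and the goat.
8. Engineer goes back to the storage bay alone.
9. Engineer goes to the lab module with the sheep and the wolf.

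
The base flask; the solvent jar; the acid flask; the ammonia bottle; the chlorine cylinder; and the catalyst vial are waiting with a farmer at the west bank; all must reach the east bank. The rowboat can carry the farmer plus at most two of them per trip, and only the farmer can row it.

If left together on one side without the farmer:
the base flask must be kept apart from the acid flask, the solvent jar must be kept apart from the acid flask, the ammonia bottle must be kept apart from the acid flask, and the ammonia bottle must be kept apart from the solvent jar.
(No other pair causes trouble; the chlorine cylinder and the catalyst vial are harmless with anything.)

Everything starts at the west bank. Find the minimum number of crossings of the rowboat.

Counting alone: the farmer can take at most 2 across per trip to the east bank, so moving all 6 needs at least 3 loaded trips out, with a return between consecutive ones — at least 5 crossings.
The safety rule pushes this higher. Following every safe sequence of crossings, the most of the 6 that can be at the east bank as the rowboat arrives there on crossings 5, 7 is 4, 5 respectively — never all 6.
So no plan with fewer than 9 crossings exists, and this one achieves 9:
1. Farmer goes to the east bank with the acid flask and the solvent jar.  [the west bank: the ammonia bottle, the base flask, the catalyst vial, the chlorine cylinder | the east bank: the acid flask, the solvent jar]
2. Farmer goes back to the west bank with the solvent jar.  [the west bank: the ammonia bottle, the base flask, the catalyst vial, the chlorine cylinder, the solvent jar | the east bank: the acid flask]
3. Farmer goes to the east bank with the base flask and the solvent jar.  [the west bank: the ammonia bottle, the catalyst vial, the chlorine cylinder | the east bank: the acid flask, the base flask, the solvent jar]
4. Farmer goes back to the west bank with the acid flask.  [the west bank: the acid flask, the ammonia bottle, the catalyst vial, the chlorine cylinder | the east bank: the base flask, the solvent jar]
5. Farmer goes to the east bank with the acid flask and the chlorine cylinder.  [the west bank: the ammonia bottle, the catalyst vial | the east bank: the acid flask, the base flask, the chlorine cylinder, the solvent jar]
6. Farmer goes back to the west bank with the acid flask.  [the west bank: the acid flask, the ammonia bottle, the catalyst vial | the east bank: the base flask, the chlorine cylinder, the solvent jar]
7. Farmer goes to the east bank with the acid flask and the catalyst vial.  [the west bank: the ammonia bottle | the east bank: the acid flask, the base flask, the catalyst vial, the chlorine cylinder, the solvent jar]
8. Farmer goes back to the west bank with the acid flask.  [the west bank: the acid flask, the ammonia bottle | the east bank: the base flask, the catalyst vial, the chlorine cylinder, the solvent jar]
9. Farmer goes to the east bank with the acid flask and the ammonia bottle.  [the west bank: — | the east bank: the acid flask, the ammonia bottle, the base flask, the catalyst vial, the chlorine cylinder, the solvent jar]

9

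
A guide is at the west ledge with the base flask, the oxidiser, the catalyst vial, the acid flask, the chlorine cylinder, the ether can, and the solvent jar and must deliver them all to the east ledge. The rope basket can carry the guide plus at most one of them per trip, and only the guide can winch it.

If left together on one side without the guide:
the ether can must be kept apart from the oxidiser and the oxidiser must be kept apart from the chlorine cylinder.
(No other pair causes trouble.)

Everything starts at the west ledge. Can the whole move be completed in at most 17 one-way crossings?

Yes

Yes — this plan uses 15 crossings (≤ 17):
1. Guide goes to the east ledge with the oxidiser.  [the west ledge: the acid flask, the base flask, the catalyst vial, the chlorine cylinder, the ether can, the solvent jar | the east ledge: the oxidiser]
2. Guide goes back to the west ledge alone.  [the west ledge: the acid flask, the base flask, the catalyst vial, the chlorine cylinder, the ether can, the solvent jar | the east ledge: the oxidiser]
3. Guide goes to the east ledge with the base flask.  [the west ledge: the acid flask, the catalyst vial, the chlorine cylinder, the ether can, the solvent jar | the east ledge: the base flask, the oxidiser]
4. Guide goes back to the west ledge alone.  [the west ledge: the acid flask, the catalyst vial, the chlorine cylinder, the ether can, the solvent jar | the east ledge: the base flask, the oxidiser]
5. Guide goes to the east ledge with the catalyst vial.  [the west ledge: the acid flask, the chlorine cylinder, the ether can, the solvent jar | the east ledge: the base flask, the catalyst vial, the oxidiser]
6. Guide goes back to the west ledge alone.  [the west ledge: the acid flask, the chlorine cylinder, the ether can, the solvent jar | the east ledge: the base flask, the catalyst vial, the oxidiser]
7. Guide goes to the east ledge with the acid flask.  [the west ledge: the chlorine cylinder, the ether can, the solvent jar | the east ledge: the acid flask, the base flask, the catalyst vial, the oxidiser]
8. Guide goes back to the west ledge alone.  [the west ledge: the chlorine cylinder, the ether can, the solvent jar | the east ledge: the acid flask, the base flask, the catalyst vial, the oxidiser]
9. Guide goes to the east ledge with the chlorine cylinder.  [the west ledge: the ether can, the solvent jar | the east ledge: the acid flask, the base flask, the catalyst vial, the chlorine cylinder, the oxidiser]
10. Guide goes back to the west ledge with the oxidiser.  [the west ledge: the ether can, the oxidiser, the solvent jar | the east ledge: the acid flask, the base flask, the catalyst vial, the chlorine cylinder]
11. Guide goes to the east ledge with the ether can.  [the west ledge: the oxidiser, the solvent jar | the east ledge: the acid flask, the base flask, the catalyst vial, the chlorine cylinder, the ether can]
12. Guide goes back to the west ledge alone.  [the west ledge: the oxidiser, the solvent jar | the east ledge: the acid flask, the base flask, the catalyst vial, the chlorine cylinder, the ether can]
13. Guide goes to the east ledge with the solvent jar.  [the west ledge: the oxidiser | the east ledge: the acid flask, the base flask, the catalyst vial, the chlorine cylinder, the ether can, the solvent jar]
14. Guide goes back to the west ledge alone.  [the west ledge: the oxidiser | the east ledge: the acid flask, the base flask, the catalyst vial, the chlorine cylinder, the ether can, the solvent jar]
15. Guide goes to the east ledge with the oxidiser.  [the west ledge: — | the east ledge: the acid flask, the base flask, the catalyst vial, the chlorine cylinder, the ether can, the oxidiser, the solvent jar]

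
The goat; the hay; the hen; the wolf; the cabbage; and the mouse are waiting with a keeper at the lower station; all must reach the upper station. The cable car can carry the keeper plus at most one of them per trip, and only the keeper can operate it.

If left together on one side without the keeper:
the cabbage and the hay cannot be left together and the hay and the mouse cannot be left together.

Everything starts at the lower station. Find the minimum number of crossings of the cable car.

13

Counting alone: the keeper can take at most 1 across per trip to the upper station, so moving all 6 needs at least 6 loaded trips out, with a return between consecutive ones — at least 11 crossings.
The safety rule pushes this higher. Following every safe sequence of crossings, the most of the 6 that can be at the upper station as the cable car arrives there on crossing 11 is 5 — never all 6.
So no plan with fewer than 13 crossings exists, and this one achieves 13:
1. Keeper goes to the upper station with the hay.
2. Keeper goes back to the lower station alone.
3. Keeper goes to the upper station with the goat.
4. Keeper goes back to the lower station alone.
5. Keeper goes to the upper station with the hen.
6. Keeper goes back to the lower station alone.
7. Keeper goes to the upper station with the wolf.
8. Keeper goes back to the lower station alone.
9. Keeper goes to the upper station with the cabbage.
10. Keeper goes back to the lower station with the hay.
11. Keeper goes to the upper station with the mouse.
12. Keeper goes back to the lower station alone.
13. Keeper goes to the upper station with the hay.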